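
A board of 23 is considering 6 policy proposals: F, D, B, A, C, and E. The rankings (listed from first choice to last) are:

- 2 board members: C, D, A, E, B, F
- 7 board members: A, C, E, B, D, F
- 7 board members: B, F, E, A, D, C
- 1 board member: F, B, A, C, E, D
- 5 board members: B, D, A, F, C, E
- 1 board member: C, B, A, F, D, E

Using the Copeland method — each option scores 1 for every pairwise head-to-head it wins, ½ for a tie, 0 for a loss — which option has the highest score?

B

F: beats C and E; loses to D, B, and A → score 2.
D: beats F and C; loses to B, A, and E → score 2.
B: beats F, D, A, C, and E → score 5.
A: beats F, D, C, and E; loses to B → score 4.
C: beats E; loses to F, D, B, and A → score 1.
E: beats D; loses to F, B, A, and C → score 1.
B has the best pairwise record.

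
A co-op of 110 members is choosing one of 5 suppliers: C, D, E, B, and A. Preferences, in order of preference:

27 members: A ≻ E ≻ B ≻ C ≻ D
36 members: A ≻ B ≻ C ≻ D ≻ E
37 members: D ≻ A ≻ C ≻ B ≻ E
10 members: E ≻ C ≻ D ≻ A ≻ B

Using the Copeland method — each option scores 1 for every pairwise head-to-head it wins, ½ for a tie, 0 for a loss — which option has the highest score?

A

C: beats D and E; loses to B and A → score 2.
D: beats E; loses to C, B, and A → score 1.
E: loses to C, D, B, and A → score 0.
B: beats C, D, and E; loses to A → score 3.
A: beats C, D, E, and B → score 4.
A has the best pairwise record.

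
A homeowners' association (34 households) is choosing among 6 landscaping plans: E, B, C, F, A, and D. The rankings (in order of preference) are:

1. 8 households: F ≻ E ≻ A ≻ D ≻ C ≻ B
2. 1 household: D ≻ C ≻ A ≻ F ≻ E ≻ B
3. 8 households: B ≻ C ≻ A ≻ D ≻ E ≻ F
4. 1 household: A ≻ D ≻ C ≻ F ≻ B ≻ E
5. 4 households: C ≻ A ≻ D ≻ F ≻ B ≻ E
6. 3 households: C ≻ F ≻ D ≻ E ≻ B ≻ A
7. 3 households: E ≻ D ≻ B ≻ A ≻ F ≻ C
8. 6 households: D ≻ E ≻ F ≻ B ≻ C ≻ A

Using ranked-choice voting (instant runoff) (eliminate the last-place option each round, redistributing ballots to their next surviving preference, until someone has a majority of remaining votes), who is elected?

D

Round 1: E 3, B 8, C 7, F 8, A 1, D 7. Eliminate A.
Round 2: E 3, B 8, C 7, F 8, D 8. Eliminate E.
Round 3: B 8, C 7, F 8, D 11. Eliminate C.
Round 4: B 8, F 11, D 15. Eliminate B.
Round 5: F 11, D 23. D has a majority.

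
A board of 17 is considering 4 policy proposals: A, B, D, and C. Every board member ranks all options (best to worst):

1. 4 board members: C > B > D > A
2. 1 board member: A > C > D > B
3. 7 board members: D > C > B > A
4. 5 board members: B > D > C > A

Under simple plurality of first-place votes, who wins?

D

First-place votes: A 1, B 5, D 7, C 4.
D has the most first-place votes.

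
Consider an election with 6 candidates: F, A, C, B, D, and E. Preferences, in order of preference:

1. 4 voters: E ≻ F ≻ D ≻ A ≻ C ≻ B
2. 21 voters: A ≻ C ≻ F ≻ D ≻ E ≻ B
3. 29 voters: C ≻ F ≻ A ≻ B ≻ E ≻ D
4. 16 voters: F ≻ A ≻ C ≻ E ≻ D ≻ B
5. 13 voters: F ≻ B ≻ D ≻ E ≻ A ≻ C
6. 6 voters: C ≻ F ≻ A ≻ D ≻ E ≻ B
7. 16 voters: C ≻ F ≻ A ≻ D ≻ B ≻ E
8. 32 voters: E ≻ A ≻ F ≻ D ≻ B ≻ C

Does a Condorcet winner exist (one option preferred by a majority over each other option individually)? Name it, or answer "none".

none

Checking pairwise contests:
C beats F 72–65.
F beats A 84–53.
A beats C 86–51.
F beats B 137–0.
F beats D 137–0.
F beats E 101–36.
Every option loses at least one head-to-head, so there is no Condorcet winner.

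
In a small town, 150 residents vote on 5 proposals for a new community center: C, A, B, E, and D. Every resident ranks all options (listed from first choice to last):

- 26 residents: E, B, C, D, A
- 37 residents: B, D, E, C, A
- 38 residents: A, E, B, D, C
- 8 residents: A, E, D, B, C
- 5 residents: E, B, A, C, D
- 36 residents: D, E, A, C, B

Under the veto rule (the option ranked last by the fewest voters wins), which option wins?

E

Last-place votes: C 46, A 63, B 36, E 0, D 5.
E is ranked last by the fewest voters, so E wins.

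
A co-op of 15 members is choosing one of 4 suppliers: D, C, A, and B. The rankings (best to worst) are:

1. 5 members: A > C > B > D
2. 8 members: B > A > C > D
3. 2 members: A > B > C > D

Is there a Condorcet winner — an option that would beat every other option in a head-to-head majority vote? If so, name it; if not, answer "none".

B

B vs D: 15–0 for B.
B vs C: 10–5 for B.
B vs A: 8–7 for B.
B beats every other option head-to-head.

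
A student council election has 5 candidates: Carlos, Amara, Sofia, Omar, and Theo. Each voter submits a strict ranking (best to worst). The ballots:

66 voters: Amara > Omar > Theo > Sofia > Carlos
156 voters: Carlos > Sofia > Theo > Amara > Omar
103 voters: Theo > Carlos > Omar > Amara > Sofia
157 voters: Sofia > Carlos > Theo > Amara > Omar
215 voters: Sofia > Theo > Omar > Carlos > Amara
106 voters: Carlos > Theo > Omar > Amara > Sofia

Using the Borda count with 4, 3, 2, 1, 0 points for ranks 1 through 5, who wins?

Theo

Carlos: 66·0 + 156·4 + 103·3 + 157·3 + 215·1 + 106·4 = 2043
Amara: 66·4 + 156·1 + 103·1 + 157·1 + 215·0 + 106·1 = 786
Sofia: 66·1 + 156·3 + 103·0 + 157·4 + 215·4 + 106·0 = 2022
Omar: 66·3 + 156·0 + 103·2 + 157·0 + 215·2 + 106·2 = 1046
Theo: 66·2 + 156·2 + 103·4 + 157·2 + 215·3 + 106·3 = 2133
Theo has the highest Borda score (2133).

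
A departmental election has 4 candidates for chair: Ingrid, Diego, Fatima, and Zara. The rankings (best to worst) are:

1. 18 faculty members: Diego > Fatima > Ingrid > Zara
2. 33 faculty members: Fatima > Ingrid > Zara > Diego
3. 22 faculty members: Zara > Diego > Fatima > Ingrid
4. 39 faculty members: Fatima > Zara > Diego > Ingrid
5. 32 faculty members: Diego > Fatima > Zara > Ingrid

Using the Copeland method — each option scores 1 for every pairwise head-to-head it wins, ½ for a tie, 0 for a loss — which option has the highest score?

Ingrid: loses to Diego, Fatima, and Zara → score 0.
Diego: beats Ingrid; ties Fatima; loses to Zara → score 1.5.
Fatima: beats Ingrid and Zara; ties Diego → score 2.5.
Zara: beats Ingrid and Diego; loses to Fatima → score 2.
Fatima has the best pairwise record.

Fatima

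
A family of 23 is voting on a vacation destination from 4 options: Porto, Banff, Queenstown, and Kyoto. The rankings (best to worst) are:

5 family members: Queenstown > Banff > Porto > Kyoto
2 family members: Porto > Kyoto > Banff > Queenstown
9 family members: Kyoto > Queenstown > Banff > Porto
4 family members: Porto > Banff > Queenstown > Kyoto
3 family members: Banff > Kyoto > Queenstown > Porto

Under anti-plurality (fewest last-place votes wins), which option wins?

Banff

Last-place votes: Porto 12, Banff 0, Queenstown 2, Kyoto 9.
Banff is ranked last by the fewest voters, so Banff wins.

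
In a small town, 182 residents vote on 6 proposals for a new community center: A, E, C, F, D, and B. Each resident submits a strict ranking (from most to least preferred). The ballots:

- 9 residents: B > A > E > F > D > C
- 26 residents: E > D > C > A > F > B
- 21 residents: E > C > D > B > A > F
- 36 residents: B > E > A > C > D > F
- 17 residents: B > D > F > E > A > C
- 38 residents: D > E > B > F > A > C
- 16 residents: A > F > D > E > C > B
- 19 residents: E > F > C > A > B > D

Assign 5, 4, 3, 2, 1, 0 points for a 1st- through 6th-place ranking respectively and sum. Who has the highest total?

A: 9·4 + 26·2 + 21·1 + 36·3 + 17·1 + 38·1 + 16·5 + 19·2 = 390
E: 9·3 + 26·5 + 21·5 + 36·4 + 17·2 + 38·4 + 16·2 + 19·5 = 719
C: 9·0 + 26·3 + 21·4 + 36·2 + 17·0 + 38·0 + 16·1 + 19·3 = 307
F: 9·2 + 26·1 + 21·0 + 36·0 + 17·3 + 38·2 + 16·4 + 19·4 = 311
D: 9·1 + 26·4 + 21·3 + 36·1 + 17·4 + 38·5 + 16·3 + 19·0 = 518
B: 9·5 + 26·0 + 21·2 + 36·5 + 17·5 + 38·3 + 16·0 + 19·1 = 485
E has the highest Borda score (719).

E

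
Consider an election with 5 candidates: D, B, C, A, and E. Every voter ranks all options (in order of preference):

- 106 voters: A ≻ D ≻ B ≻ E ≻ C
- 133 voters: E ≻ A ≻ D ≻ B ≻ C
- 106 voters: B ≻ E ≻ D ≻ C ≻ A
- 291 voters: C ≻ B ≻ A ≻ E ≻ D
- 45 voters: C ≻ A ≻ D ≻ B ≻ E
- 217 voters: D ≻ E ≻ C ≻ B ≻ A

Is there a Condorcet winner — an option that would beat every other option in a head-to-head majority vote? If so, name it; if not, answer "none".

Checking pairwise contests:
A beats D 575–323.
D beats B 501–397.
D beats C 562–336.
B beats A 614–284.
B beats E 548–350.
Every option loses at least one head-to-head, so there is no Condorcet winner.

none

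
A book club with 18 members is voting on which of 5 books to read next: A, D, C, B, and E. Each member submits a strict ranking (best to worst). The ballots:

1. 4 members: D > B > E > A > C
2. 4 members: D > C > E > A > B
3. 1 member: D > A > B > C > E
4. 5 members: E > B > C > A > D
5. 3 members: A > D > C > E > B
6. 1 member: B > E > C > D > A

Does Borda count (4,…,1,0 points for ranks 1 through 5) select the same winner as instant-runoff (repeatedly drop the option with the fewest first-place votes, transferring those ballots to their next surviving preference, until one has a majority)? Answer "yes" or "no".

Borda — scores: A 28, D 46, C 31, B 33, E 42. Winner: D.
Instant-runoff — R1 A 3, D 9, C 0, B 1, E 5 (C out); R2 A 3, D 9, B 1, E 5 (B out); R3 A 3, D 9, E 6 (A out); R4 D 12, E 6 (D winner). Winner: D.
The two methods agree.

yes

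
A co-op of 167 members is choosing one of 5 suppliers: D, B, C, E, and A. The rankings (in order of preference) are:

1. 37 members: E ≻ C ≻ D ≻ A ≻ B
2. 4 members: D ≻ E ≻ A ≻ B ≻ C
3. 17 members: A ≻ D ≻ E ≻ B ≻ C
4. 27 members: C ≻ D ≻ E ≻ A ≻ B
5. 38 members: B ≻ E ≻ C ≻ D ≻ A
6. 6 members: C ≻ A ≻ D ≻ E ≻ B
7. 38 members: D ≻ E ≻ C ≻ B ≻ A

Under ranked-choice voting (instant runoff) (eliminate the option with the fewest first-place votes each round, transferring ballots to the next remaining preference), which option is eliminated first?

A

Round 1: D 42, B 38, C 33, E 37, A 17. Eliminate A.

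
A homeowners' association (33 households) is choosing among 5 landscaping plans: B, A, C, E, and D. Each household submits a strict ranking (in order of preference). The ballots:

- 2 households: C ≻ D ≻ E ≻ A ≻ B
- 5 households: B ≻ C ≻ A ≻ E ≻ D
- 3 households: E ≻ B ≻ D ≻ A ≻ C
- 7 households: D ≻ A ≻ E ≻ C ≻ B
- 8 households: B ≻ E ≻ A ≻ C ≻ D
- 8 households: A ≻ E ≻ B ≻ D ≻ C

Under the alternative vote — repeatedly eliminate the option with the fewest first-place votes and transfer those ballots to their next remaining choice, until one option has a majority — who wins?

B

Round 1: B 13, A 8, C 2, E 3, D 7. Eliminate C.
Round 2: B 13, A 8, E 3, D 9. Eliminate E.
Round 3: B 16, A 8, D 9. Eliminate A.
Round 4: B 24, D 9. B has a majority.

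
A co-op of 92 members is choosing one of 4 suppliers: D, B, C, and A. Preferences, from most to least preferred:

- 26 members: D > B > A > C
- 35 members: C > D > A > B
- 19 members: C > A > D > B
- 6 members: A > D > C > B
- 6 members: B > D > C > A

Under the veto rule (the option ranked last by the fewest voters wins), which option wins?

D

Last-place votes: D 0, B 60, C 26, A 6.
D is ranked last by the fewest voters, so D wins.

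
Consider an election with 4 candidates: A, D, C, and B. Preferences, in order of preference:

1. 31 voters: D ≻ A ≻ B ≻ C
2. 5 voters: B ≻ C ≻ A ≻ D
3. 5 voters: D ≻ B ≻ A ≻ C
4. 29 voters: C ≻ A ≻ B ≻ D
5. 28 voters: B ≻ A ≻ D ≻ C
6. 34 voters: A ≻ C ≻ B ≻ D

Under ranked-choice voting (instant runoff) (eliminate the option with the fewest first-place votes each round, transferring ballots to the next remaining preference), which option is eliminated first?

Round 1: A 34, D 36, C 29, B 33. Eliminate C.

C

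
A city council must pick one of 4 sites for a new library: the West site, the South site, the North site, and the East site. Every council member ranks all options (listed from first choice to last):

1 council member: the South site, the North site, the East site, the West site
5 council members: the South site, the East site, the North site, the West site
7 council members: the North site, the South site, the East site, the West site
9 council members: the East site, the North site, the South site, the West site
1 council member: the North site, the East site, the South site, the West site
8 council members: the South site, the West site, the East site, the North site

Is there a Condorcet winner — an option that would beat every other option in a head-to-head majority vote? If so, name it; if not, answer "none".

none

Checking pairwise contests:
the South site beats the West site 31–0.
the North site beats the South site 17–14.
the East site beats the North site 22–9.
the South site beats the East site 21–10.
Every option loses at least one head-to-head, so there is no Condorcet winner.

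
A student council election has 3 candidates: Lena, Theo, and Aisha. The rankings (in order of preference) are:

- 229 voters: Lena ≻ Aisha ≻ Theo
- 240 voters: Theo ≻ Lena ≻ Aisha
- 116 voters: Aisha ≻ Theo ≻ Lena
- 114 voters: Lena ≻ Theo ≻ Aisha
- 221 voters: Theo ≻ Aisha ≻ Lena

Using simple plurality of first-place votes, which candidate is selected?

First-place votes: Lena 343, Theo 461, Aisha 116.
Theo has the most first-place votes.

Theo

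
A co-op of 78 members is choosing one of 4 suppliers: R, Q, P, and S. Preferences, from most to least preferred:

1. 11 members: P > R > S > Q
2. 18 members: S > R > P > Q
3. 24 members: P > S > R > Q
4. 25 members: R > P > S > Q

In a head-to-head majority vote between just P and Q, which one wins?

P

Voters preferring P to Q: 78; preferring Q to P: 0.
P wins the head-to-head.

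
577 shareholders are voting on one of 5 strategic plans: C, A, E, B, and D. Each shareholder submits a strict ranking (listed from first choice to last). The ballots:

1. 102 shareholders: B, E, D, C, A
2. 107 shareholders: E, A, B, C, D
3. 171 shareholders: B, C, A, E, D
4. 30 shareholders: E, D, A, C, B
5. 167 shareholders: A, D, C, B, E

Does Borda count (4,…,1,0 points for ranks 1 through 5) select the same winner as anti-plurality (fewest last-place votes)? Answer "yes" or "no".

Borda — scores: C 1086, A 1391, E 1025, B 1473, D 795. Winner: B.
Anti-plurality — last-place votes: C 0, A 102, E 167, B 30, D 278. Winner: C.
The two methods disagree.

no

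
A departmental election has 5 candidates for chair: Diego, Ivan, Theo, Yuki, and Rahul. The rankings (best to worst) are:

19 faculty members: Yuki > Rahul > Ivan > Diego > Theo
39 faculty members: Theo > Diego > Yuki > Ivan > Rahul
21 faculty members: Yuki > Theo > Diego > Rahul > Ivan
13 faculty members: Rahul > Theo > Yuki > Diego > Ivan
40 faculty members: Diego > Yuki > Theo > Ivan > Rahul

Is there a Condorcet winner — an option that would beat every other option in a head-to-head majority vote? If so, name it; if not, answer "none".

Checking pairwise contests:
Theo beats Diego 73–59.
Diego beats Ivan 113–19.
Yuki beats Theo 80–52.
Diego beats Yuki 79–53.
Diego beats Rahul 100–32.
Every option loses at least one head-to-head, so there is no Condorcet winner.

none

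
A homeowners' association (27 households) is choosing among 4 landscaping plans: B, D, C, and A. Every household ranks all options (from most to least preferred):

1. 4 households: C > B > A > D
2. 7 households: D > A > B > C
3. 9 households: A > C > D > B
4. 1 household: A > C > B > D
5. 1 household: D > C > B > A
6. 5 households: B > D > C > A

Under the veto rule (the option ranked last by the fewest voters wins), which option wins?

D

Last-place votes: B 9, D 5, C 7, A 6.
D is ranked last by the fewest voters, so D wins.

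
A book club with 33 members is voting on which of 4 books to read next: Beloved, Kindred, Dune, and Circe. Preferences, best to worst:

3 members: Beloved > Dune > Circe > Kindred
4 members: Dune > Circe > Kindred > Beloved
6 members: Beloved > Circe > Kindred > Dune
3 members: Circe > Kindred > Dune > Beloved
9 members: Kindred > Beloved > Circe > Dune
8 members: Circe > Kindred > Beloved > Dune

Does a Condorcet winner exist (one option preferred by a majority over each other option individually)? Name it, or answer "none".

Checking pairwise contests:
Kindred beats Beloved 24–9.
Circe beats Kindred 24–9.
Beloved beats Dune 26–7.
Beloved beats Circe 18–15.
Every option loses at least one head-to-head, so there is no Condorcet winner.

none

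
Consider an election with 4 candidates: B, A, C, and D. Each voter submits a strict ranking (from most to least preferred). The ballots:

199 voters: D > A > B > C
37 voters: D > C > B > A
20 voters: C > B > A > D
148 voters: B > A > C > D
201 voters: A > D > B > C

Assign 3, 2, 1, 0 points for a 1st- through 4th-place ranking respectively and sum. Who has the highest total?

B: 199·1 + 37·1 + 20·2 + 148·3 + 201·1 = 921
A: 199·2 + 37·0 + 20·1 + 148·2 + 201·3 = 1317
C: 199·0 + 37·2 + 20·3 + 148·1 + 201·0 = 282
D: 199·3 + 37·3 + 20·0 + 148·0 + 201·2 = 1110
A has the highest Borda score (1317).

A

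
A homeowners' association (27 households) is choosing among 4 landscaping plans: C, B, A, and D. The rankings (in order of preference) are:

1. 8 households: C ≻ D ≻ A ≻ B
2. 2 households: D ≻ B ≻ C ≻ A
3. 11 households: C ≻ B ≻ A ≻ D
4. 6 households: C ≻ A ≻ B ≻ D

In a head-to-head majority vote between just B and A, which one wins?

A

Voters preferring B to A: 13; preferring A to B: 14.
A wins the head-to-head.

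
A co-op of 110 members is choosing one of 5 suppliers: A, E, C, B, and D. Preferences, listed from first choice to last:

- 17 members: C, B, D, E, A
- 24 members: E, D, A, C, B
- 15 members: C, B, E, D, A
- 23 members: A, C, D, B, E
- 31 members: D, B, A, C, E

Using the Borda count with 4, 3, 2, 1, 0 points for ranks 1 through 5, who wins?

A: 17·0 + 24·2 + 15·0 + 23·4 + 31·2 = 202
E: 17·1 + 24·4 + 15·2 + 23·0 + 31·0 = 143
C: 17·4 + 24·1 + 15·4 + 23·3 + 31·1 = 252
B: 17·3 + 24·0 + 15·3 + 23·1 + 31·3 = 212
D: 17·2 + 24·3 + 15·1 + 23·2 + 31·4 = 291
D has the highest Borda score (291).

D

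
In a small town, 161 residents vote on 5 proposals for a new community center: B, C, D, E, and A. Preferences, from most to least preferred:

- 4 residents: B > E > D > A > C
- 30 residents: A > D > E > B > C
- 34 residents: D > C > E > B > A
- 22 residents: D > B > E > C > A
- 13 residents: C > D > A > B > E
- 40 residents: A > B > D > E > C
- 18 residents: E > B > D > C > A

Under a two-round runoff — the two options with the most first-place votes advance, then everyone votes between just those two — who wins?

Round 1 first-place votes: B 4, C 13, D 56, E 18, A 70.
A and D advance.
Runoff: A is preferred to D by 70 voters; D by 91.
D wins the runoff.

D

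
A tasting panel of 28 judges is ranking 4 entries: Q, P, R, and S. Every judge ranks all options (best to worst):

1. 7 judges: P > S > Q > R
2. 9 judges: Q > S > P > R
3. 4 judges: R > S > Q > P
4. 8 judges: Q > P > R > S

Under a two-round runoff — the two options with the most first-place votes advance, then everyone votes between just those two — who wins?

Round 1 first-place votes: Q 17, P 7, R 4, S 0.
Q and P advance.
Runoff: Q is preferred to P by 21 voters; P by 7.
Q wins the runoff.

Q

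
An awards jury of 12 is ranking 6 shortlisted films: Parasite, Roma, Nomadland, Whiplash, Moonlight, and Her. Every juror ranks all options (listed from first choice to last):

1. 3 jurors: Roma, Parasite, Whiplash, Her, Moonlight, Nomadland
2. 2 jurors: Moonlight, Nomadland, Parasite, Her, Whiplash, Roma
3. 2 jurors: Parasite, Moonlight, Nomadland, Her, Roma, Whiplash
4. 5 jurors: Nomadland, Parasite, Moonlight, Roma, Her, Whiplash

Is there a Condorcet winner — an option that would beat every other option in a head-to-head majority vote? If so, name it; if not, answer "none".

Checking pairwise contests:
Nomadland beats Parasite 7–5.
Parasite beats Roma 9–3.
Moonlight beats Nomadland 7–5.
Parasite beats Whiplash 12–0.
Parasite beats Moonlight 10–2.
Parasite beats Her 12–0.
Every option loses at least one head-to-head, so there is no Condorcet winner.

none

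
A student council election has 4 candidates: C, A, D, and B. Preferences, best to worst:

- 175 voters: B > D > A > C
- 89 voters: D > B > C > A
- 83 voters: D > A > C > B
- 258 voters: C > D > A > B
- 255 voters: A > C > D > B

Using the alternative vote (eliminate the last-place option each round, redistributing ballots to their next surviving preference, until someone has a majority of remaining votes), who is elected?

Round 1: C 258, A 255, D 172, B 175. Eliminate D.
Round 2: C 258, A 338, B 264. Eliminate C.
Round 3: A 596, B 264. A has a majority.

A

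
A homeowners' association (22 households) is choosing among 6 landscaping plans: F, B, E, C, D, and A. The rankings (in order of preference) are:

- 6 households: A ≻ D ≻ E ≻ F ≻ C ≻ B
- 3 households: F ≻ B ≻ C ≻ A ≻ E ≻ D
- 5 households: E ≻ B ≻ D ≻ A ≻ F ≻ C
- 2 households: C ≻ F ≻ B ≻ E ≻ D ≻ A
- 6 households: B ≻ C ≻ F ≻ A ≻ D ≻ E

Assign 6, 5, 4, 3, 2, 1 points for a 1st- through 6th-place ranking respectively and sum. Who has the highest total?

F: 6·3 + 3·6 + 5·2 + 2·5 + 6·4 = 80
B: 6·1 + 3·5 + 5·5 + 2·4 + 6·6 = 90
E: 6·4 + 3·2 + 5·6 + 2·3 + 6·1 = 72
C: 6·2 + 3·4 + 5·1 + 2·6 + 6·5 = 71
D: 6·5 + 3·1 + 5·4 + 2·2 + 6·2 = 69
A: 6·6 + 3·3 + 5·3 + 2·1 + 6·3 = 80
B has the highest Borda score (90).

B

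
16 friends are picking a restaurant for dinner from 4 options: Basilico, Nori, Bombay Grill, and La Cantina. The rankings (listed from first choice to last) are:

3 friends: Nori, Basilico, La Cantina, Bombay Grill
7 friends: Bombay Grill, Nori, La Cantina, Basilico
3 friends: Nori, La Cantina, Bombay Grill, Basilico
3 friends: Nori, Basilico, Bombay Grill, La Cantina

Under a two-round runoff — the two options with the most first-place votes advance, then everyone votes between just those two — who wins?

Nori

Round 1 first-place votes: Basilico 0, Nori 9, Bombay Grill 7, La Cantina 0.
Nori and Bombay Grill advance.
Runoff: Nori is preferred to Bombay Grill by 9 voters; Bombay Grill by 7.
Nori wins the runoff.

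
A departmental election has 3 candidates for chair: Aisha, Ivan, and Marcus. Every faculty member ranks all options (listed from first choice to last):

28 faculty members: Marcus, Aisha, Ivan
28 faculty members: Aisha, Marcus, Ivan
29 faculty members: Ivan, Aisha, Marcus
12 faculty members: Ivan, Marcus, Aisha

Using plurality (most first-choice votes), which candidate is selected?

Ivan

First-place votes: Aisha 28, Ivan 41, Marcus 28.
Ivan has the most first-place votes.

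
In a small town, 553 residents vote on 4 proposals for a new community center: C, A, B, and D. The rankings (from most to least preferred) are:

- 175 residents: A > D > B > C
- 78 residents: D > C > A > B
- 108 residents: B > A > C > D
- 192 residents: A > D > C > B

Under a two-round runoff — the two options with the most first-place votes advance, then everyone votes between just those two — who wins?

Round 1 first-place votes: C 0, A 367, B 108, D 78.
A and B advance.
Runoff: A is preferred to B by 445 voters; B by 108.
A wins the runoff.

A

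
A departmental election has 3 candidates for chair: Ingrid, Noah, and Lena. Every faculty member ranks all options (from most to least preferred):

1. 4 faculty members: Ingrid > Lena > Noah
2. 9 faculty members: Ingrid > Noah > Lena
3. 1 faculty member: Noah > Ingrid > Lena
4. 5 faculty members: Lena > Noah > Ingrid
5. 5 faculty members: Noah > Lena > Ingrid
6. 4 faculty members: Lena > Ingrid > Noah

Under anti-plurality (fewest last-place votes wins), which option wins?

Last-place votes: Ingrid 10, Noah 8, Lena 10.
Noah is ranked last by the fewest voters, so Noah wins.

Noah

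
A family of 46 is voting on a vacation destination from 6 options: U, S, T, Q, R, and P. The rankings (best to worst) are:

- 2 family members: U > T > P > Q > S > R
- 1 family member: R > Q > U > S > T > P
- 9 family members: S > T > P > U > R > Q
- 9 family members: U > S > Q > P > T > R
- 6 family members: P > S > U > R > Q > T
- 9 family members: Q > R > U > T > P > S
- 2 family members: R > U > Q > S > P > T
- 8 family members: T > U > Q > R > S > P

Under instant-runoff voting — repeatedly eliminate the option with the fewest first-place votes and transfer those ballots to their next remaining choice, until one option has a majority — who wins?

U

Round 1: U 11, S 9, T 8, Q 9, R 3, P 6. Eliminate R.
Round 2: U 13, S 9, T 8, Q 10, P 6. Eliminate P.
Round 3: U 13, S 15, T 8, Q 10. Eliminate T.
Round 4: U 21, S 15, Q 10. Eliminate Q.
Round 5: U 31, S 15. U has a majority.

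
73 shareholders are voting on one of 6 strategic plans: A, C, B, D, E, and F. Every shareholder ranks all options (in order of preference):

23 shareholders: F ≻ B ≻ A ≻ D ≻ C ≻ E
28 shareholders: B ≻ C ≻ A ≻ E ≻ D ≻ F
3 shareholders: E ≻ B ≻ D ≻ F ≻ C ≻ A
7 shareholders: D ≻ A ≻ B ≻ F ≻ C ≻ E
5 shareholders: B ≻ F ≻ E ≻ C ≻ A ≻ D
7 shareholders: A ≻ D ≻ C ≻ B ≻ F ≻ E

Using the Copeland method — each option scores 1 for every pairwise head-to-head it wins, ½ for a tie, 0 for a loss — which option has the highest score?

B

A: beats C, D, E, and F; loses to B → score 4.
C: beats E; loses to A, B, D, and F → score 1.
B: beats A, C, D, E, and F → score 5.
D: beats C, E, and F; loses to A and B → score 3.
E: loses to A, C, B, D, and F → score 0.
F: beats C and E; loses to A, B, and D → score 2.
B has the best pairwise record.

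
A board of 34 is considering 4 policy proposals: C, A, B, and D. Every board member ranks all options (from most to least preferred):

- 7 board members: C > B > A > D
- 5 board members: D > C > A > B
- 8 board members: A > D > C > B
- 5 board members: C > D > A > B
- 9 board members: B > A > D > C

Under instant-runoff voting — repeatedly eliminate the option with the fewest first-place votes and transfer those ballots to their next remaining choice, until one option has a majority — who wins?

C

Round 1: C 12, A 8, B 9, D 5. Eliminate D.
Round 2: C 17, A 8, B 9. Eliminate A.
Round 3: C 25, B 9. C has a majority.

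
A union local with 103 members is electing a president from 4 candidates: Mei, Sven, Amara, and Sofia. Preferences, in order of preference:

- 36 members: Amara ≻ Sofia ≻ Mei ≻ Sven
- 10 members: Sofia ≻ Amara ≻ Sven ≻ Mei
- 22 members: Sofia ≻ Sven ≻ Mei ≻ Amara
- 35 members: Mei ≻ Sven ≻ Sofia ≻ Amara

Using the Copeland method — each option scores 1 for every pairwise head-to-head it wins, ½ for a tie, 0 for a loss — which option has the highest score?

Mei: beats Sven and Amara; loses to Sofia → score 2.
Sven: beats Amara; loses to Mei and Sofia → score 1.
Amara: loses to Mei, Sven, and Sofia → score 0.
Sofia: beats Mei, Sven, and Amara → score 3.
Sofia has the best pairwise record.

Sofia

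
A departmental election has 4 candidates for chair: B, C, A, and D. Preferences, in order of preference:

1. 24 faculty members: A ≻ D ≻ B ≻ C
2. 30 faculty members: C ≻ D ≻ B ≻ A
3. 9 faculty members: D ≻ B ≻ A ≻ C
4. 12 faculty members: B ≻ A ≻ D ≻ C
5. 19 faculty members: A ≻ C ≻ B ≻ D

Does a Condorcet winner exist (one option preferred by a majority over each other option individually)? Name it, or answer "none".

Checking pairwise contests:
C beats B 49–45.
A beats C 64–30.
B beats A 51–43.
C beats D 49–45.
Every option loses at least one head-to-head, so there is no Condorcet winner.

none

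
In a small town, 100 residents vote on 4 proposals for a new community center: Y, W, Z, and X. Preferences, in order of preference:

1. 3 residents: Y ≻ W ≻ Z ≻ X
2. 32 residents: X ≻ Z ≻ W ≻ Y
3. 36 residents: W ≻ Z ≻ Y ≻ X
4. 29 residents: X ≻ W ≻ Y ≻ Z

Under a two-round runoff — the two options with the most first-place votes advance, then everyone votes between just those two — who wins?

X

Round 1 first-place votes: Y 3, W 36, Z 0, X 61.
X and W advance.
Runoff: X is preferred to W by 61 voters; W by 39.
X wins the runoff.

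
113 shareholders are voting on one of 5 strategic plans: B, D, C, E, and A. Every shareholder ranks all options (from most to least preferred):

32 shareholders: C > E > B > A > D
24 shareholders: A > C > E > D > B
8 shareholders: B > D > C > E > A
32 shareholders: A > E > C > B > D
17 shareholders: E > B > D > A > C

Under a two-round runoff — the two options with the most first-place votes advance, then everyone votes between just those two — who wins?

Round 1 first-place votes: B 8, D 0, C 32, E 17, A 56.
A and C advance.
Runoff: A is preferred to C by 73 voters; C by 40.
A wins the runoff.

A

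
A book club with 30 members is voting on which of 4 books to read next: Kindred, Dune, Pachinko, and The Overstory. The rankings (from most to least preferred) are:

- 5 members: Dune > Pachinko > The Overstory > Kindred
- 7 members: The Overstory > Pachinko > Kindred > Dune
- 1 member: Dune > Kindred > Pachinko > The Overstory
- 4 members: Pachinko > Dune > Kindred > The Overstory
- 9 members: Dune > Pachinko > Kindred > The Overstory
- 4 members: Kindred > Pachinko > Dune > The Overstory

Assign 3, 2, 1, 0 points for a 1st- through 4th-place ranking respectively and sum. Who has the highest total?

Pachinko

Kindred: 5·0 + 7·1 + 1·2 + 4·1 + 9·1 + 4·3 = 34
Dune: 5·3 + 7·0 + 1·3 + 4·2 + 9·3 + 4·1 = 57
Pachinko: 5·2 + 7·2 + 1·1 + 4·3 + 9·2 + 4·2 = 63
The Overstory: 5·1 + 7·3 + 1·0 + 4·0 + 9·0 + 4·0 = 26
Pachinko has the highest Borda score (63).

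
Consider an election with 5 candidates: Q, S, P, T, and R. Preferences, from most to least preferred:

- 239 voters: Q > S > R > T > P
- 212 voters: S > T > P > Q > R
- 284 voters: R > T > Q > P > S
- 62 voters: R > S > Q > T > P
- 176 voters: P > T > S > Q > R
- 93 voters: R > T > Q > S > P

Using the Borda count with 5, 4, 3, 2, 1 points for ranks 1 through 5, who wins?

Q: 239·5 + 212·2 + 284·3 + 62·3 + 176·2 + 93·3 = 3288
S: 239·4 + 212·5 + 284·1 + 62·4 + 176·3 + 93·2 = 3262
P: 239·1 + 212·3 + 284·2 + 62·1 + 176·5 + 93·1 = 2478
T: 239·2 + 212·4 + 284·4 + 62·2 + 176·4 + 93·4 = 3662
R: 239·3 + 212·1 + 284·5 + 62·5 + 176·1 + 93·5 = 3300
T has the highest Borda score (3662).

T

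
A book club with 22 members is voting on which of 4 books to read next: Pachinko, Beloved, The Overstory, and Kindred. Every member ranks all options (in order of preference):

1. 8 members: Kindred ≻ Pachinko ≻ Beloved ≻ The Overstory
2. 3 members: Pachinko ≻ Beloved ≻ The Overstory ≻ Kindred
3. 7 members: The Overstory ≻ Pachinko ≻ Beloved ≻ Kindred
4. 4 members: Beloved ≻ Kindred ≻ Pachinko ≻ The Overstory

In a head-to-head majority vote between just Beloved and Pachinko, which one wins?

Pachinko

Voters preferring Beloved to Pachinko: 4; preferring Pachinko to Beloved: 18.
Pachinko wins the head-to-head.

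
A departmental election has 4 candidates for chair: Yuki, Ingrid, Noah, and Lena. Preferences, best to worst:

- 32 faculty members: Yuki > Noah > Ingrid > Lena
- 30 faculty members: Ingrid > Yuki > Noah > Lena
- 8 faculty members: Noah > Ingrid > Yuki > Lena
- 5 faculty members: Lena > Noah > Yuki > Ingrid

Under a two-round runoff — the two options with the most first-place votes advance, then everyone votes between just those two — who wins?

Round 1 first-place votes: Yuki 32, Ingrid 30, Noah 8, Lena 5.
Yuki and Ingrid advance.
Runoff: Yuki is preferred to Ingrid by 37 voters; Ingrid by 38.
Ingrid wins the runoff.

Ingrid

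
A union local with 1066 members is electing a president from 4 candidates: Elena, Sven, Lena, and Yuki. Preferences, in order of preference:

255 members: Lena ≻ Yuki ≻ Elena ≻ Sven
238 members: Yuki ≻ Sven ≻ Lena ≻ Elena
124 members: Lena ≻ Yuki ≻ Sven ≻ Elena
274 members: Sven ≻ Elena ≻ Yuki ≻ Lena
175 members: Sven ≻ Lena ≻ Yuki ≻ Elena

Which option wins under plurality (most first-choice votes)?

First-place votes: Elena 0, Sven 449, Lena 379, Yuki 238.
Sven has the most first-place votes.

Sven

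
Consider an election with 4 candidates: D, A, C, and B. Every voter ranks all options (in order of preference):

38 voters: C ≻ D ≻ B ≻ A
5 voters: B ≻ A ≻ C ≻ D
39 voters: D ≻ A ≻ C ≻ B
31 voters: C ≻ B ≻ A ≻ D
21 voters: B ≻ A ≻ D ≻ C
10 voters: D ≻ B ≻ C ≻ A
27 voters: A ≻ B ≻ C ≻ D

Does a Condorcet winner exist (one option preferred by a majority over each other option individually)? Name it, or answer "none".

Checking pairwise contests:
C beats D 101–70.
D beats A 87–84.
A beats C 92–79.
D beats B 87–84.
Every option loses at least one head-to-head, so there is no Condorcet winner.

none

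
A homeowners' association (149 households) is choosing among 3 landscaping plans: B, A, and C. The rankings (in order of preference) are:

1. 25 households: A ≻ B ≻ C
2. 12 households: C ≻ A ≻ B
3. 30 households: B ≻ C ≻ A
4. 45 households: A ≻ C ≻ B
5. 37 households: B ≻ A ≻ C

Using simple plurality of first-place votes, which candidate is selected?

First-place votes: B 67, A 70, C 12.
A has the most first-place votes.

A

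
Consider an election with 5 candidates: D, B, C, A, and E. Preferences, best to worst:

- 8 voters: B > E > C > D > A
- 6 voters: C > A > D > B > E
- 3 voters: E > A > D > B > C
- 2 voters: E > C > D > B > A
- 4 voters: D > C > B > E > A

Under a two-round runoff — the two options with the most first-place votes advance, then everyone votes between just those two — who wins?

Round 1 first-place votes: D 4, B 8, C 6, A 0, E 5.
B and C advance.
Runoff: B is preferred to C by 11 voters; C by 12.
C wins the runoff.

C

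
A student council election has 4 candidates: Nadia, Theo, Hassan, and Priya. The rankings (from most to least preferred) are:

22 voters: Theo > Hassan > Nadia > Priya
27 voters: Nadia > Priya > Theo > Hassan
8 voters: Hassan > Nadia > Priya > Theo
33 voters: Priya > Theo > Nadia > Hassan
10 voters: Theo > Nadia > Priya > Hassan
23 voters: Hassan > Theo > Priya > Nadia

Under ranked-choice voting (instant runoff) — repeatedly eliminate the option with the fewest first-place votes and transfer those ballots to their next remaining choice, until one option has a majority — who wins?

Round 1: Nadia 27, Theo 32, Hassan 31, Priya 33. Eliminate Nadia.
Round 2: Theo 32, Hassan 31, Priya 60. Eliminate Hassan.
Round 3: Theo 55, Priya 68. Priya has a majority.

Priya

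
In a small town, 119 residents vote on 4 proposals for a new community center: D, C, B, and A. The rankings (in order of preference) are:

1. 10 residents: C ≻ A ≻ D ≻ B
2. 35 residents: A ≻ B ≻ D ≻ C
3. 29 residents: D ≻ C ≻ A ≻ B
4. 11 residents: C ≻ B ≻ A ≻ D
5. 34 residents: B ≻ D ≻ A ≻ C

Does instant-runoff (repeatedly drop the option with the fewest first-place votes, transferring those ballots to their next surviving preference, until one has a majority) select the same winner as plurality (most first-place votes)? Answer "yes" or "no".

Instant-runoff — R1 D 29, C 21, B 34, A 35 (C out); R2 D 29, B 45, A 45 (D out); R3 B 45, A 74 (A winner). Winner: A.
Plurality — first-place votes: D 29, C 21, B 34, A 35. Winner: A.
The two methods agree.

yes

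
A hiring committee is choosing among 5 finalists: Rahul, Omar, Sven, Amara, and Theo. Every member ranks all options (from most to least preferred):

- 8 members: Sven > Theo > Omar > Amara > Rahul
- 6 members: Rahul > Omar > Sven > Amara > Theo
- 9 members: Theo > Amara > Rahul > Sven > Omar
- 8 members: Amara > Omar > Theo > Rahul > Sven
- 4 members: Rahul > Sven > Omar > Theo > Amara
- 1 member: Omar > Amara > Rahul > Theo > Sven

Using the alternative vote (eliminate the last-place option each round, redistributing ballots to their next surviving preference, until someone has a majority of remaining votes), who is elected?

Theo

Round 1: Rahul 10, Omar 1, Sven 8, Amara 8, Theo 9. Eliminate Omar.
Round 2: Rahul 10, Sven 8, Amara 9, Theo 9. Eliminate Sven.
Round 3: Rahul 10, Amara 9, Theo 17. Eliminate Amara.
Round 4: Rahul 11, Theo 25. Theo has a majority.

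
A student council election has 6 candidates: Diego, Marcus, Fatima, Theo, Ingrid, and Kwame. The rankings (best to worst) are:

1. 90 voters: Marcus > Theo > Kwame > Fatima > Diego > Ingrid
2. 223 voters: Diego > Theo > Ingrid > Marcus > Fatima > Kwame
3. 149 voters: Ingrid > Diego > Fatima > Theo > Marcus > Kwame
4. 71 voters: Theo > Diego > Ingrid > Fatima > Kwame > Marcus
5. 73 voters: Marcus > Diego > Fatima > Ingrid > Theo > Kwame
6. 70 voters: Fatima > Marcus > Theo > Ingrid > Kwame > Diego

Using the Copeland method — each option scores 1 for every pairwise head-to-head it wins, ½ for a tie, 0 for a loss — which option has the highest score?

Diego

Diego: beats Marcus, Fatima, Theo, Ingrid, and Kwame → score 5.
Marcus: beats Fatima and Kwame; loses to Diego, Theo, and Ingrid → score 2.
Fatima: beats Kwame; loses to Diego, Marcus, Theo, and Ingrid → score 1.
Theo: beats Marcus, Fatima, Ingrid, and Kwame; loses to Diego → score 4.
Ingrid: beats Marcus, Fatima, and Kwame; loses to Diego and Theo → score 3.
Kwame: loses to Diego, Marcus, Fatima, Theo, and Ingrid → score 0.
Diego has the best pairwise record.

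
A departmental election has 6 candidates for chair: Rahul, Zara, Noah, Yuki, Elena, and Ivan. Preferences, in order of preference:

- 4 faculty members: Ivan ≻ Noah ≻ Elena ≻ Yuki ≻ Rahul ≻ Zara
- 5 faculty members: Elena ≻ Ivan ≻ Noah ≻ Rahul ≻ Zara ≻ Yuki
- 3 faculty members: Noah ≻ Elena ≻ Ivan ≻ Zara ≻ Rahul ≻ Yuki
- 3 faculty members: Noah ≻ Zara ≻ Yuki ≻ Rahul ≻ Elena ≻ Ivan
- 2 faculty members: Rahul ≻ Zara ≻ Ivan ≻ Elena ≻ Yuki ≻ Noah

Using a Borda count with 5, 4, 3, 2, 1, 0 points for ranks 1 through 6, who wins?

Noah

Rahul: 4·1 + 5·2 + 3·1 + 3·2 + 2·5 = 33
Zara: 4·0 + 5·1 + 3·2 + 3·4 + 2·4 = 31
Noah: 4·4 + 5·3 + 3·5 + 3·5 + 2·0 = 61
Yuki: 4·2 + 5·0 + 3·0 + 3·3 + 2·1 = 19
Elena: 4·3 + 5·5 + 3·4 + 3·1 + 2·2 = 56
Ivan: 4·5 + 5·4 + 3·3 + 3·0 + 2·3 = 55
Noah has the highest Borda score (61).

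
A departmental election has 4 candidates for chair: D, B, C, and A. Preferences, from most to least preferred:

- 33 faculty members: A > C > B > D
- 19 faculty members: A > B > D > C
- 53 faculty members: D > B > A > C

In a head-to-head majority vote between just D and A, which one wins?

Voters preferring D to A: 53; preferring A to D: 52.
D wins the head-to-head.

D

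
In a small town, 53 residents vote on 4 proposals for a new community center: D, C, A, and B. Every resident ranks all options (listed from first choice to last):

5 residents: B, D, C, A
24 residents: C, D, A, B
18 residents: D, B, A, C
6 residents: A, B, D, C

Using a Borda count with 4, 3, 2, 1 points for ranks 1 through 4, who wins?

D: 5·3 + 24·3 + 18·4 + 6·2 = 171
C: 5·2 + 24·4 + 18·1 + 6·1 = 130
A: 5·1 + 24·2 + 18·2 + 6·4 = 113
B: 5·4 + 24·1 + 18·3 + 6·3 = 116
D has the highest Borda score (171).

D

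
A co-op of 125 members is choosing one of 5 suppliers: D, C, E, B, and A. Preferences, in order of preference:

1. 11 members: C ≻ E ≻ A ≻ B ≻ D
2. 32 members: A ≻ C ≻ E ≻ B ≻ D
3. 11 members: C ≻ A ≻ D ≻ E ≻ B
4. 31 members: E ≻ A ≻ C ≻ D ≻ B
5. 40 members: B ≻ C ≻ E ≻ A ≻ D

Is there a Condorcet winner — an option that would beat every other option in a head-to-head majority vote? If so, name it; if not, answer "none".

Checking pairwise contests:
C beats D 125–0.
A beats C 63–62.
C beats E 94–31.
C beats B 85–40.
E beats A 82–43.
Every option loses at least one head-to-head, so there is no Condorcet winner.

none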